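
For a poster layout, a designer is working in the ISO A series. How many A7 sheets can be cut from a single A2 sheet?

32

A2 = 420 × 594 mm; A7 = 74 × 105 mm.
Each halving step doubles the count; 5 steps from A2 to A7.
2^5 = 32.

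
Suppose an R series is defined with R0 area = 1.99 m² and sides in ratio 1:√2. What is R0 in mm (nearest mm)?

Let the short side be w mm. Then w · w√2 = 1.99 m² = 1,990,000 mm².
w² = 1,990,000/√2, so w ≈ 1186.2 mm; long side = w√2 ≈ 1677.6 mm.

1186 × 1678 mm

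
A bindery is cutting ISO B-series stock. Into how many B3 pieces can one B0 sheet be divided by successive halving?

Each ISO step halves the sheet: 1 × B0 → 2 × B1 → 4 × B2 → 8 × B3
From B0 to B3 is 3 halving steps: 2^3 = 8.

8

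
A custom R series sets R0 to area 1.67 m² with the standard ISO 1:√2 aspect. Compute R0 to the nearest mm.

Let the short side be w mm. Then w · w√2 = 1.67 m² = 1,670,000 mm².
w² = 1,670,000/√2, so w ≈ 1086.7 mm; long side = w√2 ≈ 1536.8 mm.

1087 × 1537 mm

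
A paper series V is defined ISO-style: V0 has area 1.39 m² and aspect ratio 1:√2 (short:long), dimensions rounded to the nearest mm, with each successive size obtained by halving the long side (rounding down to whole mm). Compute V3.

Let V0's short side be w mm. w · w√2 = 1.39 m² = 1,390,000 mm², so w ≈ 991.4 mm and w√2 ≈ 1402.1 mm → V0 = 991 × 1402 mm.
V1: ⌊1402/2⌋ × 991 = 701 × 991 mm
V2: ⌊991/2⌋ × 701 = 495 × 701 mm
V3: ⌊701/2⌋ × 495 = 350 × 495 mm

350 × 495 mm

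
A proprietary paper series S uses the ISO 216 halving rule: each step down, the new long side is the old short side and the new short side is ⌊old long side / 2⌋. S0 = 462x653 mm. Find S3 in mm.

S1: ⌊653/2⌋ × 462 = 326 × 462 mm
S2: ⌊462/2⌋ × 326 = 231 × 326 mm
S3: ⌊326/2⌋ × 231 = 163 × 231 mm

163 × 231 mm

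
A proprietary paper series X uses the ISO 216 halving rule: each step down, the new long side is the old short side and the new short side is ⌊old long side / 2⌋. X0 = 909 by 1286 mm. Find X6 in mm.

X1: ⌊1286/2⌋ × 909 = 643 × 909 mm
X2: ⌊909/2⌋ × 643 = 454 × 643 mm
X3: ⌊643/2⌋ × 454 = 321 × 454 mm
X4: ⌊454/2⌋ × 321 = 227 × 321 mm
X5: ⌊321/2⌋ × 227 = 160 × 227 mm
X6: ⌊227/2⌋ × 160 = 113 × 160 mm

113 × 160 mm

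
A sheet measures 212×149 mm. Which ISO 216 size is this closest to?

A5 (148 × 210 mm)

Aspect ratio 212/149 ≈ 1.423 — close to the ISO √2 ≈ 1.414.
In the A-series (A0 area = 1 m²): A5 = 148 × 210 mm.
Off by 3 mm total — nearest standard size.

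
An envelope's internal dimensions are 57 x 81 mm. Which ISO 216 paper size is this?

Aspect ratio 81/57 ≈ 1.421 — close to the ISO √2 ≈ 1.414.
In the C-series (envelope sizes, between A and B): C8 = 57 × 81 mm.

C8 (57 × 81 mm)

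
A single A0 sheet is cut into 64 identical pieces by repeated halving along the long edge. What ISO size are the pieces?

A6

64 = 2^6, so 6 halving steps.
A0 → A1 → … → A6 after 6 steps.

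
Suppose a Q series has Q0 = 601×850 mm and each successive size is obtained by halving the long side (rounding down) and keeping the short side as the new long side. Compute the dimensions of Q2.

300 × 425 mm

Q1: ⌊850/2⌋ × 601 = 425 × 601 mm
Q2: ⌊601/2⌋ × 425 = 300 × 425 mm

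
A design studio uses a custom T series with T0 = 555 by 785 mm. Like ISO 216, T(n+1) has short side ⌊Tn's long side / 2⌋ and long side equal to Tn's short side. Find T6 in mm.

T1: ⌊785/2⌋ × 555 = 392 × 555 mm
T2: ⌊555/2⌋ × 392 = 277 × 392 mm
T3: ⌊392/2⌋ × 277 = 196 × 277 mm
T4: ⌊277/2⌋ × 196 = 138 × 196 mm
T5: ⌊196/2⌋ × 138 = 98 × 138 mm
T6: ⌊138/2⌋ × 98 = 69 × 98 mm

69 × 98 mm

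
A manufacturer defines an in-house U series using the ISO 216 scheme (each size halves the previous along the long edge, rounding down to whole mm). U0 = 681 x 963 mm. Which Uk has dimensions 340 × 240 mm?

U0: 681 × 963 mm
U1: 481 × 681 mm
U2: 340 × 481 mm
U3: 240 × 340 mm
U4: 170 × 240 mm
→ matches U3.

U3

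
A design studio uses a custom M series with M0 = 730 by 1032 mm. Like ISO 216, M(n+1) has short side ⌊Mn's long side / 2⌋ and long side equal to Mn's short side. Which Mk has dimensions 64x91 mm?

M7

M0: 730 × 1032 mm
M1: 516 × 730 mm
M2: 365 × 516 mm
M3: 258 × 365 mm
M4: 182 × 258 mm
M5: 129 × 182 mm
M6: 91 × 129 mm
M7: 64 × 91 mm
M8: 45 × 64 mm
→ matches M7.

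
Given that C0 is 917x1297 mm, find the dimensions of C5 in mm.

162 × 229 mm

C1: ⌊1297/2⌋ × 917 = 648 × 917 mm
C2: ⌊917/2⌋ × 648 = 458 × 648 mm
C3: ⌊648/2⌋ × 458 = 324 × 458 mm
C4: ⌊458/2⌋ × 324 = 229 × 324 mm
C5: ⌊324/2⌋ × 229 = 162 × 229 mm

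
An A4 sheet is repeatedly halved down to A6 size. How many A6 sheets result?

Each ISO step halves the sheet: 1 × A4 → 2 × A5 → 4 × A6
From A4 to A6 is 2 halving steps: 2^2 = 4.

4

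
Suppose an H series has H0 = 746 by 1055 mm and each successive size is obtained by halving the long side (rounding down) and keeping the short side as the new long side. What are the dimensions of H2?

373 × 527 mm

H1: ⌊1055/2⌋ × 746 = 527 × 746 mm
H2: ⌊746/2⌋ × 527 = 373 × 527 mm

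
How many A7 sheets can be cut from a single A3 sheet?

16

Each ISO step halves the sheet: 1 × A3 → 2 × A4 → 4 × A5 → 8 × A6 → …
From A3 to A7 is 4 halving steps: 2^4 = 16.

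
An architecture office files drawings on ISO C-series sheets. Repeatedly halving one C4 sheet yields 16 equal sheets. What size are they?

16 = 2^4, so 4 halving steps.
C4 → C5 → … → C8 after 4 steps.

C8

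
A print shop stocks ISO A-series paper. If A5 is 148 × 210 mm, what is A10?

A6: ⌊210/2⌋ × 148 = 105 × 148 mm
A7: ⌊148/2⌋ × 105 = 74 × 105 mm
A8: ⌊105/2⌋ × 74 = 52 × 74 mm
A9: ⌊74/2⌋ × 52 = 37 × 52 mm
A10: ⌊52/2⌋ × 37 = 26 × 37 mm

26 × 37 mm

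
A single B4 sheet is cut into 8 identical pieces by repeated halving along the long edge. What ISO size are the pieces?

8 = 2^3, so 3 halving steps.
B4 → B5 → … → B7 after 3 steps.

B7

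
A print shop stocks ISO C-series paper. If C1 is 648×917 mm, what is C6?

C2: ⌊917/2⌋ × 648 = 458 × 648 mm
C3: ⌊648/2⌋ × 458 = 324 × 458 mm
C4: ⌊458/2⌋ × 324 = 229 × 324 mm
C5: ⌊324/2⌋ × 229 = 162 × 229 mm
C6: ⌊229/2⌋ × 162 = 114 × 162 mm

114 × 162 mm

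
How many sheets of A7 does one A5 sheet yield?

Each ISO step halves the sheet: 1 × A5 → 2 × A6 → 4 × A7
From A5 to A7 is 2 halving steps: 2^2 = 4.

4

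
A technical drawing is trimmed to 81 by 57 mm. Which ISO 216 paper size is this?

C8 (57 × 81 mm)

Aspect ratio 81/57 ≈ 1.421 — close to the ISO √2 ≈ 1.414.
In the C-series (envelope sizes, between A and B): C8 = 57 × 81 mm.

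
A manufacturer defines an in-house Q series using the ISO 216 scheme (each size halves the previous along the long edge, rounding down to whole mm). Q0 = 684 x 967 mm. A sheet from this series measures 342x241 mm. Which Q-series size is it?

Q3

Q0: 684 × 967 mm
Q1: 483 × 684 mm
Q2: 342 × 483 mm
Q3: 241 × 342 mm
Q4: 171 × 241 mm
→ matches Q3.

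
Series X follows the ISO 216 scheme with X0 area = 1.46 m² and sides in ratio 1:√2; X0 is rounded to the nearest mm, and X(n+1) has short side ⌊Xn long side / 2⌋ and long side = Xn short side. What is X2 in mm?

508 × 718 mm

Let X0's short side be w mm. w · w√2 = 1.46 m² = 1,460,000 mm², so w ≈ 1016.1 mm and w√2 ≈ 1436.9 mm → X0 = 1016 × 1437 mm.
X1: ⌊1437/2⌋ × 1016 = 718 × 1016 mm
X2: ⌊1016/2⌋ × 718 = 508 × 718 mm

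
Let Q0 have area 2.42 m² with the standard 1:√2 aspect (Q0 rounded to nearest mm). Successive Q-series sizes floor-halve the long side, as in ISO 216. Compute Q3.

462 × 654 mm

Let Q0's short side be w mm. w · w√2 = 2.42 m² = 2,420,000 mm², so w ≈ 1308.1 mm and w√2 ≈ 1850.0 mm → Q0 = 1308 × 1850 mm.
Q1: ⌊1850/2⌋ × 1308 = 925 × 1308 mm
Q2: ⌊1308/2⌋ × 925 = 654 × 925 mm
Q3: ⌊925/2⌋ × 654 = 462 × 654 mm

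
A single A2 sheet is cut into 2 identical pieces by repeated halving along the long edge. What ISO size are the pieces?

2 = 2^1, so 1 halving step.
A2 → A3 → … → A3 after 1 step.

A3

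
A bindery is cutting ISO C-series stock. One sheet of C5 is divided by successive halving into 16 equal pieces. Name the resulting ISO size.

16 = 2^4, so 4 halving steps.
C5 → C6 → … → C9 after 4 steps.

C9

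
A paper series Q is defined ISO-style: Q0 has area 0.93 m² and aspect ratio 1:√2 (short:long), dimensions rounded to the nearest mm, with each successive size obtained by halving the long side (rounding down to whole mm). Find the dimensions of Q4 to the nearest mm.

Let Q0's short side be w mm. w · w√2 = 0.93 m² = 930,000 mm², so w ≈ 810.9 mm and w√2 ≈ 1146.8 mm → Q0 = 811 × 1147 mm.
Q1: ⌊1147/2⌋ × 811 = 573 × 811 mm
Q2: ⌊811/2⌋ × 573 = 405 × 573 mm
Q3: ⌊573/2⌋ × 405 = 286 × 405 mm
Q4: ⌊405/2⌋ × 286 = 202 × 286 mm

202 × 286 mm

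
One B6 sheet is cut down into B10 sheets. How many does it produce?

16

B6 = 125 × 176 mm; B10 = 31 × 44 mm.
Each halving step doubles the count; 4 steps from B6 to B10.
2^4 = 16.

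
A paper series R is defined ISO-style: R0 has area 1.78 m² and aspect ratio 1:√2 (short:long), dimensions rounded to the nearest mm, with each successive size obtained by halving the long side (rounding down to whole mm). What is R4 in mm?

Let R0's short side be w mm. w · w√2 = 1.78 m² = 1,780,000 mm², so w ≈ 1121.9 mm and w√2 ≈ 1586.6 mm → R0 = 1122 × 1587 mm.
R1: ⌊1587/2⌋ × 1122 = 793 × 1122 mm
R2: ⌊1122/2⌋ × 793 = 561 × 793 mm
R3: ⌊793/2⌋ × 561 = 396 × 561 mm
R4: ⌊561/2⌋ × 396 = 280 × 396 mm

280 × 396 mm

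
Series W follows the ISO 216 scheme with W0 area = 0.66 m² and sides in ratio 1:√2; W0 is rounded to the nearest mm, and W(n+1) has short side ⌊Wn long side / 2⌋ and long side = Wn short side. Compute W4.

Let W0's short side be w mm. w · w√2 = 0.66 m² = 660,000 mm², so w ≈ 683.1 mm and w√2 ≈ 966.1 mm → W0 = 683 × 966 mm.
W1: ⌊966/2⌋ × 683 = 483 × 683 mm
W2: ⌊683/2⌋ × 483 = 341 × 483 mm
W3: ⌊483/2⌋ × 341 = 241 × 341 mm
W4: ⌊341/2⌋ × 241 = 170 × 241 mm

170 × 241 mm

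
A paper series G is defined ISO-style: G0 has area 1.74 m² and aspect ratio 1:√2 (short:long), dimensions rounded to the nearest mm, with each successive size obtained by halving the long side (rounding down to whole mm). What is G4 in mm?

Let G0's short side be w mm. w · w√2 = 1.74 m² = 1,740,000 mm², so w ≈ 1109.2 mm and w√2 ≈ 1568.7 mm → G0 = 1109 × 1569 mm.
G1: ⌊1569/2⌋ × 1109 = 784 × 1109 mm
G2: ⌊1109/2⌋ × 784 = 554 × 784 mm
G3: ⌊784/2⌋ × 554 = 392 × 554 mm
G4: ⌊554/2⌋ × 392 = 277 × 392 mm

277 × 392 mm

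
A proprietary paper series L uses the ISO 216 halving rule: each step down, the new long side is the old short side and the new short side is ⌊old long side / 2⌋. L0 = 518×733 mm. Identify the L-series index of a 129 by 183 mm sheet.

L4

L0: 518 × 733 mm
L1: 366 × 518 mm
L2: 259 × 366 mm
L3: 183 × 259 mm
L4: 129 × 183 mm
L5: 91 × 129 mm
→ matches L4.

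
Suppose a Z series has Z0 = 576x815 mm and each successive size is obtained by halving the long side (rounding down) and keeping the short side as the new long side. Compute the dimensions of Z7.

50 × 72 mm

Z1 = 407 × 576 mm (from Z0 by 1 halving).
Z2: ⌊576/2⌋ × 407 = 288 × 407 mm
Z3: ⌊407/2⌋ × 288 = 203 × 288 mm
Z4: ⌊288/2⌋ × 203 = 144 × 203 mm
Z5: ⌊203/2⌋ × 144 = 101 × 144 mm
Z6: ⌊144/2⌋ × 101 = 72 × 101 mm
Z7: ⌊101/2⌋ × 72 = 50 × 72 mm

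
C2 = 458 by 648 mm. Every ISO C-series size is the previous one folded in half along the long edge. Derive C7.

81 × 114 mm

C3: ⌊648/2⌋ × 458 = 324 × 458 mm
C4: ⌊458/2⌋ × 324 = 229 × 324 mm
C5: ⌊324/2⌋ × 229 = 162 × 229 mm
C6: ⌊229/2⌋ × 162 = 114 × 162 mm
C7: ⌊162/2⌋ × 114 = 81 × 114 mm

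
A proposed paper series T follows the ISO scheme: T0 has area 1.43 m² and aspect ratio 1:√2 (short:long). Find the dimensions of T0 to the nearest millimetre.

Let the short side be w mm. Then w · w√2 = 1.43 m² = 1,430,000 mm².
w² = 1,430,000/√2, so w ≈ 1005.6 mm; long side = w√2 ≈ 1422.1 mm.

1006 × 1422 mm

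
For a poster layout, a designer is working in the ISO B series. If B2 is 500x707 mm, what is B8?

B3: ⌊707/2⌋ × 500 = 353 × 500 mm
B4: ⌊500/2⌋ × 353 = 250 × 353 mm
B5: ⌊353/2⌋ × 250 = 176 × 250 mm
B6: ⌊250/2⌋ × 176 = 125 × 176 mm
B7: ⌊176/2⌋ × 125 = 88 × 125 mm
B8: ⌊125/2⌋ × 88 = 62 × 88 mm

62 × 88 mm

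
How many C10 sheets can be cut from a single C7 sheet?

8

C7 = 81 × 114 mm; C10 = 28 × 40 mm.
Each halving step doubles the count; 3 steps from C7 to C10.
2^3 = 8.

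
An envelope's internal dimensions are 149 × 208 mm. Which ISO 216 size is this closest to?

A5 (148 × 210 mm)

Aspect ratio 208/149 ≈ 1.396 (ISO target is √2 ≈ 1.414).
In the A-series (A0 area = 1 m²): A5 = 148 × 210 mm.
Off by 3 mm total — nearest standard size.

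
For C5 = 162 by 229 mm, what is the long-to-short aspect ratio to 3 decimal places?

229 / 162 = 1.414
Matches √2 ≈ 1.414 — the ISO 216 defining ratio.

1.414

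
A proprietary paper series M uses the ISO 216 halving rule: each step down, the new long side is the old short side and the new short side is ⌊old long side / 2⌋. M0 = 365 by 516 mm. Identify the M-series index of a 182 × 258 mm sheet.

M2

M0: 365 × 516 mm
M1: 258 × 365 mm
M2: 182 × 258 mm
M3: 129 × 182 mm
→ matches M2.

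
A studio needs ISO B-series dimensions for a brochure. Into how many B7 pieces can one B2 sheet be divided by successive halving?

32

Each ISO step halves the sheet: 1 × B2 → 2 × B3 → 4 × B4 → 8 × B5 → …
From B2 to B7 is 5 halving steps: 2^5 = 32.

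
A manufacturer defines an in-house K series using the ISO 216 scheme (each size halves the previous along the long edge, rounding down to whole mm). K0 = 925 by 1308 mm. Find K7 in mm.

81 × 115 mm

K1 = 654 × 925 mm (from K0 by 1 halving).
K2: ⌊925/2⌋ × 654 = 462 × 654 mm
K3: ⌊654/2⌋ × 462 = 327 × 462 mm
K4: ⌊462/2⌋ × 327 = 231 × 327 mm
K5: ⌊327/2⌋ × 231 = 163 × 231 mm
K6: ⌊231/2⌋ × 163 = 115 × 163 mm
K7: ⌊163/2⌋ × 115 = 81 × 115 mm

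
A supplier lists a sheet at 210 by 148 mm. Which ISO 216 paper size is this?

A5 (148 × 210 mm)

Aspect ratio 210/148 ≈ 1.419 — close to the ISO √2 ≈ 1.414.
In the A-series (A0 area = 1 m²): A5 = 148 × 210 mm.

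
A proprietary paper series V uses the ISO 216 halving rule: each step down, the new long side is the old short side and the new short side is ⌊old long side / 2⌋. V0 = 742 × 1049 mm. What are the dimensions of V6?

V1 = 524 × 742 mm (from V0 by 1 halving).
V2: ⌊742/2⌋ × 524 = 371 × 524 mm
V3: ⌊524/2⌋ × 371 = 262 × 371 mm
V4: ⌊371/2⌋ × 262 = 185 × 262 mm
V5: ⌊262/2⌋ × 185 = 131 × 185 mm
V6: ⌊185/2⌋ × 131 = 92 × 131 mm

92 × 131 mm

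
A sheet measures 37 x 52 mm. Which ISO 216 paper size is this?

A9 (37 × 52 mm)

Aspect ratio 52/37 ≈ 1.405 — close to the ISO √2 ≈ 1.414.
In the A-series (A0 area = 1 m²): A9 = 37 × 52 mm.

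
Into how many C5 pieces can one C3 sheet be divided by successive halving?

4

Each ISO step halves the sheet: 1 × C3 → 2 × C4 → 4 × C5
From C3 to C5 is 2 halving steps: 2^2 = 4.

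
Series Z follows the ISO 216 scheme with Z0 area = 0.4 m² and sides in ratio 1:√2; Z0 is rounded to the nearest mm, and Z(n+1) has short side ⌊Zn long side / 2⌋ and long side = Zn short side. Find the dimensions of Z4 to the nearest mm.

Let Z0's short side be w mm. w · w√2 = 0.4 m² = 400,000 mm², so w ≈ 531.8 mm and w√2 ≈ 752.1 mm → Z0 = 532 × 752 mm.
Z1: ⌊752/2⌋ × 532 = 376 × 532 mm
Z2: ⌊532/2⌋ × 376 = 266 × 376 mm
Z3: ⌊376/2⌋ × 266 = 188 × 266 mm
Z4: ⌊266/2⌋ × 188 = 133 × 188 mm

133 × 188 mm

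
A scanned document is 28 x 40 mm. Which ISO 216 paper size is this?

C10 (28 × 40 mm)

Aspect ratio 40/28 ≈ 1.429 — close to the ISO √2 ≈ 1.414.
In the C-series (envelope sizes, between A and B): C10 = 28 × 40 mm.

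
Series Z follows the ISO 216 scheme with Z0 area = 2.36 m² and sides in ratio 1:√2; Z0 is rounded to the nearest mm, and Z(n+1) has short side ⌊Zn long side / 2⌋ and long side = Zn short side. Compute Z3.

456 × 646 mm

Let Z0's short side be w mm. w · w√2 = 2.36 m² = 2,360,000 mm², so w ≈ 1291.8 mm and w√2 ≈ 1826.9 mm → Z0 = 1292 × 1827 mm.
Z1: ⌊1827/2⌋ × 1292 = 913 × 1292 mm
Z2: ⌊1292/2⌋ × 913 = 646 × 913 mm
Z3: ⌊913/2⌋ × 646 = 456 × 646 mm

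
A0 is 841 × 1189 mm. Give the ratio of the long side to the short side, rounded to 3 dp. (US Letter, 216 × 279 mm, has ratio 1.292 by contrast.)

1.414

1189 / 841 = 1.414
Matches √2 ≈ 1.414 — the ISO 216 defining ratio.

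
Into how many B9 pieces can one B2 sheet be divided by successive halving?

Each ISO step halves the sheet: 1 × B2 → 2 × B3 → 4 × B4 → 8 × B5 → …
From B2 to B9 is 7 halving steps: 2^7 = 128.

128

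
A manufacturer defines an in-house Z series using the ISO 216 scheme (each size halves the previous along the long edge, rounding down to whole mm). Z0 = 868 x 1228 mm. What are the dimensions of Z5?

153 × 217 mm

Z1 = 614 × 868 mm (from Z0 by 1 halving).
Z2: ⌊868/2⌋ × 614 = 434 × 614 mm
Z3: ⌊614/2⌋ × 434 = 307 × 434 mm
Z4: ⌊434/2⌋ × 307 = 217 × 307 mm
Z5: ⌊307/2⌋ × 217 = 153 × 217 mm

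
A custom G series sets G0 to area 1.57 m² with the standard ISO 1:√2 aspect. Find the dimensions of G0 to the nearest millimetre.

1054 × 1490 mm

Let the short side be w mm. Then w · w√2 = 1.57 m² = 1,570,000 mm².
w² = 1,570,000/√2, so w ≈ 1053.6 mm; long side = w√2 ≈ 1490.1 mm.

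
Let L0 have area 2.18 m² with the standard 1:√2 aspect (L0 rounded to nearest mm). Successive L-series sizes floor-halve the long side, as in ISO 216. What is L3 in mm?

439 × 621 mm

Let L0's short side be w mm. w · w√2 = 2.18 m² = 2,180,000 mm², so w ≈ 1241.6 mm and w√2 ≈ 1755.8 mm → L0 = 1242 × 1756 mm.
L1: ⌊1756/2⌋ × 1242 = 878 × 1242 mm
L2: ⌊1242/2⌋ × 878 = 621 × 878 mm
L3: ⌊878/2⌋ × 621 = 439 × 621 mm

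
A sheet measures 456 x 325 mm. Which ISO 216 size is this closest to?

Aspect ratio 456/325 ≈ 1.403 — close to the ISO √2 ≈ 1.414.
In the C-series (envelope sizes, between A and B): C3 = 324 × 458 mm.
Off by 3 mm total — nearest standard size.

C3 (324 × 458 mm)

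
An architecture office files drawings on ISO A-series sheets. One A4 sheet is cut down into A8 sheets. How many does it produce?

Each ISO step halves the sheet: 1 × A4 → 2 × A5 → 4 × A6 → 8 × A7 → …
From A4 to A8 is 4 halving steps: 2^4 = 16.

16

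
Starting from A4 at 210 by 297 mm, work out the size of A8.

A5: ⌊297/2⌋ × 210 = 148 × 210 mm
A6: ⌊210/2⌋ × 148 = 105 × 148 mm
A7: ⌊148/2⌋ × 105 = 74 × 105 mm
A8: ⌊105/2⌋ × 74 = 52 × 74 mm

52 × 74 mm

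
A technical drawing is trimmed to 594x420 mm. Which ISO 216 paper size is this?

A2 (420 × 594 mm)

Aspect ratio 594/420 ≈ 1.414 — close to the ISO √2 ≈ 1.414.
In the A-series (A0 area = 1 m²): A2 = 420 × 594 mm.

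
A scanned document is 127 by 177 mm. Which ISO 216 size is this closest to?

B6 (125 × 176 mm)

Aspect ratio 177/127 ≈ 1.394 (ISO target is √2 ≈ 1.414).
In the B-series (B0 = 1000 × 1414 mm): B6 = 125 × 176 mm.
Off by 3 mm total — nearest standard size.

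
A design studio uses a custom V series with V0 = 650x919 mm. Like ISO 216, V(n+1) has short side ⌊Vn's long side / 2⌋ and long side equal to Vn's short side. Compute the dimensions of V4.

162 × 229 mm

V1: ⌊919/2⌋ × 650 = 459 × 650 mm
V2: ⌊650/2⌋ × 459 = 325 × 459 mm
V3: ⌊459/2⌋ × 325 = 229 × 325 mm
V4: ⌊325/2⌋ × 229 = 162 × 229 mm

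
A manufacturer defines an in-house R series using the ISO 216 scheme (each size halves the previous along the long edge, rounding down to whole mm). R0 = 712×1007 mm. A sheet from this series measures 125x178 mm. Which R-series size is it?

R0: 712 × 1007 mm
R1: 503 × 712 mm
R2: 356 × 503 mm
R3: 251 × 356 mm
R4: 178 × 251 mm
R5: 125 × 178 mm
R6: 89 × 125 mm
→ matches R5.

R5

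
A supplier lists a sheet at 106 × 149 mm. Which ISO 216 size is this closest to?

Aspect ratio 149/106 ≈ 1.406 — close to the ISO √2 ≈ 1.414.
In the A-series (A0 area = 1 m²): A6 = 105 × 148 mm.
Off by 2 mm total — nearest standard size.

A6 (105 × 148 mm)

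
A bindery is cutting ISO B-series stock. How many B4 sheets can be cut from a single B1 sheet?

8

B1 = 707 × 1000 mm; B4 = 250 × 353 mm.
Each halving step doubles the count; 3 steps from B1 to B4.
2^3 = 8.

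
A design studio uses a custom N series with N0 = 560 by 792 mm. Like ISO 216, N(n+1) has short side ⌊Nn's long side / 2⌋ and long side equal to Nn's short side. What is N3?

N1 = 396 × 560 mm (from N0 by 1 halving).
N2: ⌊560/2⌋ × 396 = 280 × 396 mm
N3: ⌊396/2⌋ × 280 = 198 × 280 mm

198 × 280 mm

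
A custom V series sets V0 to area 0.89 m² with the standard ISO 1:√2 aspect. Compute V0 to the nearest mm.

793 × 1122 mm

Let the short side be w mm. Then w · w√2 = 0.89 m² = 890,000 mm².
w² = 890,000/√2, so w ≈ 793.3 mm; long side = w√2 ≈ 1121.9 mm.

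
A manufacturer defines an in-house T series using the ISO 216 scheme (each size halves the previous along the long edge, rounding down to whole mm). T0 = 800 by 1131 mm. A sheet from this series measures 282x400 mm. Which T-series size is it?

T0: 800 × 1131 mm
T1: 565 × 800 mm
T2: 400 × 565 mm
T3: 282 × 400 mm
T4: 200 × 282 mm
→ matches T3.

T3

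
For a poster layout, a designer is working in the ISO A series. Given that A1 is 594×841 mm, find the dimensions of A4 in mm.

A2: ⌊841/2⌋ × 594 = 420 × 594 mm
A3: ⌊594/2⌋ × 420 = 297 × 420 mm
A4: ⌊420/2⌋ × 297 = 210 × 297 mm

210 × 297 mm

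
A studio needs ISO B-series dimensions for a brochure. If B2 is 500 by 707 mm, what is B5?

B3: ⌊707/2⌋ × 500 = 353 × 500 mm
B4: ⌊500/2⌋ × 353 = 250 × 353 mm
B5: ⌊353/2⌋ × 250 = 176 × 250 mm

176 × 250 mm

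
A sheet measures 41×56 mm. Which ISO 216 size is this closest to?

C9 (40 × 57 mm)

Aspect ratio 56/41 ≈ 1.366 (ISO target is √2 ≈ 1.414).
In the C-series (envelope sizes, between A and B): C9 = 40 × 57 mm.
Off by 2 mm total — nearest standard size.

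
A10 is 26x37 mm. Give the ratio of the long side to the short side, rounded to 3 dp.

1.423

37 / 26 = 1.423
ISO 216 targets √2 ≈ 1.414; the +0.009 deviation is from mm rounding.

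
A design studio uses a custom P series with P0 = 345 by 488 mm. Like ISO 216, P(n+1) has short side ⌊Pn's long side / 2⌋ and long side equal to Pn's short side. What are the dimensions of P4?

P1: ⌊488/2⌋ × 345 = 244 × 345 mm
P2: ⌊345/2⌋ × 244 = 172 × 244 mm
P3: ⌊244/2⌋ × 172 = 122 × 172 mm
P4: ⌊172/2⌋ × 122 = 86 × 122 mm

86 × 122 mm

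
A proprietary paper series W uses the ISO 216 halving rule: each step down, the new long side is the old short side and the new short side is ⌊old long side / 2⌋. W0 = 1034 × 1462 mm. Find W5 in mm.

182 × 258 mm

W1 = 731 × 1034 mm (from W0 by 1 halving).
W2: ⌊1034/2⌋ × 731 = 517 × 731 mm
W3: ⌊731/2⌋ × 517 = 365 × 517 mm
W4: ⌊517/2⌋ × 365 = 258 × 365 mm
W5: ⌊365/2⌋ × 258 = 182 × 258 mm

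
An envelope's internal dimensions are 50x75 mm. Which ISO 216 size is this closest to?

Aspect ratio 75/50 ≈ 1.500 (ISO target is √2 ≈ 1.414).
In the A-series (A0 area = 1 m²): A8 = 52 × 74 mm.
Off by 3 mm total — nearest standard size.

A8 (52 × 74 mm)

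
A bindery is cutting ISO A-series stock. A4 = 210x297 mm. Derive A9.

37 × 52 mm

A5: ⌊297/2⌋ × 210 = 148 × 210 mm
A6: ⌊210/2⌋ × 148 = 105 × 148 mm
A7: ⌊148/2⌋ × 105 = 74 × 105 mm
A8: ⌊105/2⌋ × 74 = 52 × 74 mm
A9: ⌊74/2⌋ × 52 = 37 × 52 mm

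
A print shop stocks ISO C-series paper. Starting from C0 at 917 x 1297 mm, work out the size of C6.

114 × 162 mm

C1: ⌊1297/2⌋ × 917 = 648 × 917 mm
C2: ⌊917/2⌋ × 648 = 458 × 648 mm
C3: ⌊648/2⌋ × 458 = 324 × 458 mm
C4: ⌊458/2⌋ × 324 = 229 × 324 mm
C5: ⌊324/2⌋ × 229 = 162 × 229 mm
C6: ⌊229/2⌋ × 162 = 114 × 162 mm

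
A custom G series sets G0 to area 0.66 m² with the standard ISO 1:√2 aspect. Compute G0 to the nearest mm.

Let the short side be w mm. Then w · w√2 = 0.66 m² = 660,000 mm².
w² = 660,000/√2, so w ≈ 683.1 mm; long side = w√2 ≈ 966.1 mm.

683 × 966 mm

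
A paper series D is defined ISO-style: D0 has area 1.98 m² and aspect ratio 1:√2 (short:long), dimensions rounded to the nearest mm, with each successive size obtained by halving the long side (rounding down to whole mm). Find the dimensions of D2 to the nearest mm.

Let D0's short side be w mm. w · w√2 = 1.98 m² = 1,980,000 mm², so w ≈ 1183.2 mm and w√2 ≈ 1673.4 mm → D0 = 1183 × 1673 mm.
D1: ⌊1673/2⌋ × 1183 = 836 × 1183 mm
D2: ⌊1183/2⌋ × 836 = 591 × 836 mm

591 × 836 mm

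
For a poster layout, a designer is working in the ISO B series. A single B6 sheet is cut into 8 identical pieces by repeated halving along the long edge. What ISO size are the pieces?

8 = 2^3, so 3 halving steps.
B6 → B7 → … → B9 after 3 steps.

B9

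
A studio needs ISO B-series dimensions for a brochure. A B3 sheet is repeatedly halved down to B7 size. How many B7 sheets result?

Each ISO step halves the sheet: 1 × B3 → 2 × B4 → 4 × B5 → 8 × B6 → …
From B3 to B7 is 4 halving steps: 2^4 = 16.

16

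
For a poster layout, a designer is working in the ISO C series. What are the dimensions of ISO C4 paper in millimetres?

C0 = 917 × 1297 mm (C0 is the geometric mean of A0 and B0, aspect 1:√2).
C1: ⌊1297/2⌋ × 917 = 648 × 917 mm
C2: ⌊917/2⌋ × 648 = 458 × 648 mm
C3: ⌊648/2⌋ × 458 = 324 × 458 mm
C4: ⌊458/2⌋ × 324 = 229 × 324 mm

229 × 324 mm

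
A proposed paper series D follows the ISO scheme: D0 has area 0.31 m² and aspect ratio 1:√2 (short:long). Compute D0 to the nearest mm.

468 × 662 mm

Let the short side be w mm. Then w · w√2 = 0.31 m² = 310,000 mm².
w² = 310,000/√2, so w ≈ 468.2 mm; long side = w√2 ≈ 662.1 mm.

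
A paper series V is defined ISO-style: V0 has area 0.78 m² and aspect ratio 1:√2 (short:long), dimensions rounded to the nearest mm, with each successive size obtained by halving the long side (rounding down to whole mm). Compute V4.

Let V0's short side be w mm. w · w√2 = 0.78 m² = 780,000 mm², so w ≈ 742.7 mm and w√2 ≈ 1050.3 mm → V0 = 743 × 1050 mm.
V1: ⌊1050/2⌋ × 743 = 525 × 743 mm
V2: ⌊743/2⌋ × 525 = 371 × 525 mm
V3: ⌊525/2⌋ × 371 = 262 × 371 mm
V4: ⌊371/2⌋ × 262 = 185 × 262 mm

185 × 262 mm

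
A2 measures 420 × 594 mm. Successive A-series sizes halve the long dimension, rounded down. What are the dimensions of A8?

52 × 74 mm

A3: ⌊594/2⌋ × 420 = 297 × 420 mm
A4: ⌊420/2⌋ × 297 = 210 × 297 mm
A5: ⌊297/2⌋ × 210 = 148 × 210 mm
A6: ⌊210/2⌋ × 148 = 105 × 148 mm
A7: ⌊148/2⌋ × 105 = 74 × 105 mm
A8: ⌊105/2⌋ × 74 = 52 × 74 mm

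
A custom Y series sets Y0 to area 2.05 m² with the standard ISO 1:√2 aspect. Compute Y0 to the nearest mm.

Let the short side be w mm. Then w · w√2 = 2.05 m² = 2,050,000 mm².
w² = 2,050,000/√2, so w ≈ 1204.0 mm; long side = w√2 ≈ 1702.7 mm.

1204 × 1703 mm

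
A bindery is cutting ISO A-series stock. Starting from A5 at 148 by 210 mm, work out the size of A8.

A6: ⌊210/2⌋ × 148 = 105 × 148 mm
A7: ⌊148/2⌋ × 105 = 74 × 105 mm
A8: ⌊105/2⌋ × 74 = 52 × 74 mm

52 × 74 mm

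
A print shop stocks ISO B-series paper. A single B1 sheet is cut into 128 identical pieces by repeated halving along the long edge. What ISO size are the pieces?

B8

128 = 2^7, so 7 halving steps.
B1 → B2 → … → B8 after 7 steps.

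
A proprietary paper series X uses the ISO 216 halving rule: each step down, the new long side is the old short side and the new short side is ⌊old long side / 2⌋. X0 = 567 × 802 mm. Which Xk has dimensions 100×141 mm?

X0: 567 × 802 mm
X1: 401 × 567 mm
X2: 283 × 401 mm
X3: 200 × 283 mm
X4: 141 × 200 mm
X5: 100 × 141 mm
X6: 70 × 100 mm
→ matches X5.

X5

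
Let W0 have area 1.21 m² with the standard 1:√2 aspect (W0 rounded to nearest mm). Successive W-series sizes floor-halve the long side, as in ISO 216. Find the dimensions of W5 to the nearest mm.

163 × 231 mm

Let W0's short side be w mm. w · w√2 = 1.21 m² = 1,210,000 mm², so w ≈ 925.0 mm and w√2 ≈ 1308.1 mm → W0 = 925 × 1308 mm.
W1: ⌊1308/2⌋ × 925 = 654 × 925 mm
W2: ⌊925/2⌋ × 654 = 462 × 654 mm
W3: ⌊654/2⌋ × 462 = 327 × 462 mm
W4: ⌊462/2⌋ × 327 = 231 × 327 mm
W5: ⌊327/2⌋ × 231 = 163 × 231 mm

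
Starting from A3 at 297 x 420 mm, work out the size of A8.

52 × 74 mm

A4: ⌊420/2⌋ × 297 = 210 × 297 mm
A5: ⌊297/2⌋ × 210 = 148 × 210 mm
A6: ⌊210/2⌋ × 148 = 105 × 148 mm
A7: ⌊148/2⌋ × 105 = 74 × 105 mm
A8: ⌊105/2⌋ × 74 = 52 × 74 mm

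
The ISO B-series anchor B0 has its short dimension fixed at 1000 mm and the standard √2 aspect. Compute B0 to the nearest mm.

Short side = 1000 mm; long side = 1000√2 ≈ 1414.2 mm.

1000 × 1414 mm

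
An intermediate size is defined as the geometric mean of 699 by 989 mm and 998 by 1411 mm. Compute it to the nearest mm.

835 × 1181 mm

Short side: √(699 · 998) = √697602 ≈ 835.2 → 835 mm
Long side: √(989 · 1411) = √1395479 ≈ 1181.3 → 1181 mm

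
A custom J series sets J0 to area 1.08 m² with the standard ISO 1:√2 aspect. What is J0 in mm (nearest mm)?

Let the short side be w mm. Then w · w√2 = 1.08 m² = 1,080,000 mm².
w² = 1,080,000/√2, so w ≈ 873.9 mm; long side = w√2 ≈ 1235.9 mm.

874 × 1236 mm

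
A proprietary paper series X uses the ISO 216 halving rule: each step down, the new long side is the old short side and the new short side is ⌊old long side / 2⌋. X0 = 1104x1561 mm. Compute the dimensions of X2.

552 × 780 mm

X1: ⌊1561/2⌋ × 1104 = 780 × 1104 mm
X2: ⌊1104/2⌋ × 780 = 552 × 780 mm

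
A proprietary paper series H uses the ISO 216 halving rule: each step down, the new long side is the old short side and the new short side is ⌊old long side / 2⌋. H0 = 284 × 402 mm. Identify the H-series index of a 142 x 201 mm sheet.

H2

H0: 284 × 402 mm
H1: 201 × 284 mm
H2: 142 × 201 mm
H3: 100 × 142 mm
→ matches H2.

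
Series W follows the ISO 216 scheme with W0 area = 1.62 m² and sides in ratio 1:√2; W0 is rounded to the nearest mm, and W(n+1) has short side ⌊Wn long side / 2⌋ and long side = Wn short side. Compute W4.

267 × 378 mm

Let W0's short side be w mm. w · w√2 = 1.62 m² = 1,620,000 mm², so w ≈ 1070.3 mm and w√2 ≈ 1513.6 mm → W0 = 1070 × 1514 mm.
W1: ⌊1514/2⌋ × 1070 = 757 × 1070 mm
W2: ⌊1070/2⌋ × 757 = 535 × 757 mm
W3: ⌊757/2⌋ × 535 = 378 × 535 mm
W4: ⌊535/2⌋ × 378 = 267 × 378 mm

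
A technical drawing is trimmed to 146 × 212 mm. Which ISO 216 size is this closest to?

Aspect ratio 212/146 ≈ 1.452 (ISO target is √2 ≈ 1.414).
In the A-series (A0 area = 1 m²): A5 = 148 × 210 mm.
Off by 4 mm total — nearest standard size.

A5 (148 × 210 mm)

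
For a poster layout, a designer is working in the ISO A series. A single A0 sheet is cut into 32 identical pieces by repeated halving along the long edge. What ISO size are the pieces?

32 = 2^5, so 5 halving steps.
A0 → A1 → … → A5 after 5 steps.

A5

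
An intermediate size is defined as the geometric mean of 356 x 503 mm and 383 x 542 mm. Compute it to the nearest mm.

369 × 522 mm

Short side: √(356 · 383) = √136348 ≈ 369.3 → 369 mm
Long side: √(503 · 542) = √272626 ≈ 522.1 → 522 mm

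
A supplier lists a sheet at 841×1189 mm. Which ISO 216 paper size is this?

Aspect ratio 1189/841 ≈ 1.414 — close to the ISO √2 ≈ 1.414.
In the A-series (A0 area = 1 m²): A0 = 841 × 1189 mm.

A0 (841 × 1189 mm)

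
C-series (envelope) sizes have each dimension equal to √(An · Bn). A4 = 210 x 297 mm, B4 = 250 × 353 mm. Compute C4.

Short side: √(210 · 250) = √52500 ≈ 229.1 → 229 mm
Long side: √(297 · 353) = √104841 ≈ 323.8 → 324 mm

229 × 324 mm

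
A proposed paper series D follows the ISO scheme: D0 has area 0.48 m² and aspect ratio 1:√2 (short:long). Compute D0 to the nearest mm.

Let the short side be w mm. Then w · w√2 = 0.48 m² = 480,000 mm².
w² = 480,000/√2, so w ≈ 582.6 mm; long side = w√2 ≈ 823.9 mm.

583 × 824 mm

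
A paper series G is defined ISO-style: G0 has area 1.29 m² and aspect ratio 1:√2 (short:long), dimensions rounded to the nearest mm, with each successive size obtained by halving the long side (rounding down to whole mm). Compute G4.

238 × 337 mm

Let G0's short side be w mm. w · w√2 = 1.29 m² = 1,290,000 mm², so w ≈ 955.1 mm and w√2 ≈ 1350.7 mm → G0 = 955 × 1351 mm.
G1: ⌊1351/2⌋ × 955 = 675 × 955 mm
G2: ⌊955/2⌋ × 675 = 477 × 675 mm
G3: ⌊675/2⌋ × 477 = 337 × 477 mm
G4: ⌊477/2⌋ × 337 = 238 × 337 mm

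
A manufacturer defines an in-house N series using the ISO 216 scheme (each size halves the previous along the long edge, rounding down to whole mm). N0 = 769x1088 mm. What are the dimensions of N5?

136 × 192 mm

N1: ⌊1088/2⌋ × 769 = 544 × 769 mm
N2: ⌊769/2⌋ × 544 = 384 × 544 mm
N3: ⌊544/2⌋ × 384 = 272 × 384 mm
N4: ⌊384/2⌋ × 272 = 192 × 272 mm
N5: ⌊272/2⌋ × 192 = 136 × 192 mm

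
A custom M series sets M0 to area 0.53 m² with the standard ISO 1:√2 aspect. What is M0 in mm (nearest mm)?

612 × 866 mm

Let the short side be w mm. Then w · w√2 = 0.53 m² = 530,000 mm².
w² = 530,000/√2, so w ≈ 612.2 mm; long side = w√2 ≈ 865.8 mm.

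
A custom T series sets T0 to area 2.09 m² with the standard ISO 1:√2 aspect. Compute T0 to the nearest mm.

1216 × 1719 mm

Let the short side be w mm. Then w · w√2 = 2.09 m² = 2,090,000 mm².
w² = 2,090,000/√2, so w ≈ 1215.7 mm; long side = w√2 ≈ 1719.2 mm.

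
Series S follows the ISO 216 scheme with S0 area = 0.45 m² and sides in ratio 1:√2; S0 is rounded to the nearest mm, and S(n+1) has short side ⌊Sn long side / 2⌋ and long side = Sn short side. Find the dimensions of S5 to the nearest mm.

99 × 141 mm

Let S0's short side be w mm. w · w√2 = 0.45 m² = 450,000 mm², so w ≈ 564.1 mm and w√2 ≈ 797.7 mm → S0 = 564 × 798 mm.
S1: ⌊798/2⌋ × 564 = 399 × 564 mm
S2: ⌊564/2⌋ × 399 = 282 × 399 mm
S3: ⌊399/2⌋ × 282 = 199 × 282 mm
S4: ⌊282/2⌋ × 199 = 141 × 199 mm
S5: ⌊199/2⌋ × 141 = 99 × 141 mm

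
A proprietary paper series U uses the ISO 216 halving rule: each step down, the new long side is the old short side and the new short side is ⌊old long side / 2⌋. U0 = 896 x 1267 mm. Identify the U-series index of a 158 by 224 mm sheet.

U0: 896 × 1267 mm
U1: 633 × 896 mm
U2: 448 × 633 mm
U3: 316 × 448 mm
U4: 224 × 316 mm
U5: 158 × 224 mm
U6: 112 × 158 mm
→ matches U5.

U5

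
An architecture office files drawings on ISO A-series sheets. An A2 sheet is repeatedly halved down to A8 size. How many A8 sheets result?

Each ISO step halves the sheet: 1 × A2 → 2 × A3 → 4 × A4 → 8 × A5 → …
From A2 to A8 is 6 halving steps: 2^6 = 64.

64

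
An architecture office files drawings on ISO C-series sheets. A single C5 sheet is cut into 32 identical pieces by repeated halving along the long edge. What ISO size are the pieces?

32 = 2^5, so 5 halving steps.
C5 → C6 → … → C10 after 5 steps.

C10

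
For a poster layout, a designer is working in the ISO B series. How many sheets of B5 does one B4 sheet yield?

2

Each ISO step halves the sheet: 1 × B4 → 2 × B5
From B4 to B5 is 1 halving step: 2^1 = 2.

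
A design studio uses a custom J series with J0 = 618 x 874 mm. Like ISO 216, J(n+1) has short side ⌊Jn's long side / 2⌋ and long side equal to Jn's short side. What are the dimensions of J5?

J1 = 437 × 618 mm (from J0 by 1 halving).
J2: ⌊618/2⌋ × 437 = 309 × 437 mm
J3: ⌊437/2⌋ × 309 = 218 × 309 mm
J4: ⌊309/2⌋ × 218 = 154 × 218 mm
J5: ⌊218/2⌋ × 154 = 109 × 154 mm

109 × 154 mm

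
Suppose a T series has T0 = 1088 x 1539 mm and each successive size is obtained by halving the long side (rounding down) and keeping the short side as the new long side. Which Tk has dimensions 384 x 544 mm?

T0: 1088 × 1539 mm
T1: 769 × 1088 mm
T2: 544 × 769 mm
T3: 384 × 544 mm
T4: 272 × 384 mm
→ matches T3.

T3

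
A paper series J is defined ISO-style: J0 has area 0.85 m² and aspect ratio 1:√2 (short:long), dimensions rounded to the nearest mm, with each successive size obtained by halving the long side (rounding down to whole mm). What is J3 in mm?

Let J0's short side be w mm. w · w√2 = 0.85 m² = 850,000 mm², so w ≈ 775.3 mm and w√2 ≈ 1096.4 mm → J0 = 775 × 1096 mm.
J1: ⌊1096/2⌋ × 775 = 548 × 775 mm
J2: ⌊775/2⌋ × 548 = 387 × 548 mm
J3: ⌊548/2⌋ × 387 = 274 × 387 mm

274 × 387 mm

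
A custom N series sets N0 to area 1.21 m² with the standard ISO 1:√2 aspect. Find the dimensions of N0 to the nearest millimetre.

925 × 1308 mm

Let the short side be w mm. Then w · w√2 = 1.21 m² = 1,210,000 mm².
w² = 1,210,000/√2, so w ≈ 925.0 mm; long side = w√2 ≈ 1308.1 mm.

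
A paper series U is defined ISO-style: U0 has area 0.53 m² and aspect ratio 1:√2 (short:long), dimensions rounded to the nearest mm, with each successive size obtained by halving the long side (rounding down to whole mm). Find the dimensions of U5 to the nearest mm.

108 × 153 mm

Let U0's short side be w mm. w · w√2 = 0.53 m² = 530,000 mm², so w ≈ 612.2 mm and w√2 ≈ 865.8 mm → U0 = 612 × 866 mm.
U1: ⌊866/2⌋ × 612 = 433 × 612 mm
U2: ⌊612/2⌋ × 433 = 306 × 433 mm
U3: ⌊433/2⌋ × 306 = 216 × 306 mm
U4: ⌊306/2⌋ × 216 = 153 × 216 mm
U5: ⌊216/2⌋ × 153 = 108 × 153 mm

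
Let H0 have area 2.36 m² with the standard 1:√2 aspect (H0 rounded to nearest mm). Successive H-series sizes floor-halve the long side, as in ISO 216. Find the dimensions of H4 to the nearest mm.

Let H0's short side be w mm. w · w√2 = 2.36 m² = 2,360,000 mm², so w ≈ 1291.8 mm and w√2 ≈ 1826.9 mm → H0 = 1292 × 1827 mm.
H1: ⌊1827/2⌋ × 1292 = 913 × 1292 mm
H2: ⌊1292/2⌋ × 913 = 646 × 913 mm
H3: ⌊913/2⌋ × 646 = 456 × 646 mm
H4: ⌊646/2⌋ × 456 = 323 × 456 mm

323 × 456 mm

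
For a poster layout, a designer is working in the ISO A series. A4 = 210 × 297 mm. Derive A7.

74 × 105 mm

A5: ⌊297/2⌋ × 210 = 148 × 210 mm
A6: ⌊210/2⌋ × 148 = 105 × 148 mm
A7: ⌊148/2⌋ × 105 = 74 × 105 mm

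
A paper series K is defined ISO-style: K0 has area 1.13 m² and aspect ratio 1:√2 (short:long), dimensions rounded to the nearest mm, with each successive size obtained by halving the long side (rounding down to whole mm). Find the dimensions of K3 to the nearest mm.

316 × 447 mm

Let K0's short side be w mm. w · w√2 = 1.13 m² = 1,130,000 mm², so w ≈ 893.9 mm and w√2 ≈ 1264.1 mm → K0 = 894 × 1264 mm.
K1: ⌊1264/2⌋ × 894 = 632 × 894 mm
K2: ⌊894/2⌋ × 632 = 447 × 632 mm
K3: ⌊632/2⌋ × 447 = 316 × 447 mm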